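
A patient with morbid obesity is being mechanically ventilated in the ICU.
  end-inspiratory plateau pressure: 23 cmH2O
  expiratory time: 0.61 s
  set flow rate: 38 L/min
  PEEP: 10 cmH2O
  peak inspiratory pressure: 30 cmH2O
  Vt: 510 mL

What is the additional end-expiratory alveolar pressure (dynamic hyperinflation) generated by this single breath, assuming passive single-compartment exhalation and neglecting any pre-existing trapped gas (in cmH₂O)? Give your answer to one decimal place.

3.2

Flow: 38 L/min ÷ 60 = 0.6333 L/s.
R = (PIP − Pplat)/V̇ = (30 − 23) / 0.6333 = 7.0/0.6333 = 11.053 cmH2O·s/L.
C = Vt/(Pplat − PEEP) = 510.0 / (23 − 10) = 510.0/13.0 = 39.231 mL/cmH2O.
τ = R × C = 11.053 × 0.03923 L/cmH2O = 0.4336 s.
Fraction remaining = e^(−Te/τ) = e^(−0.61/0.4336) = 0.2449; trapped volume = 510.0 × 0.2449 = 124.9 mL.
Additional alveolar pressure from trapping ≈ V_trapped / C = 124.9 / 39.231 = 3.184 cmH2O.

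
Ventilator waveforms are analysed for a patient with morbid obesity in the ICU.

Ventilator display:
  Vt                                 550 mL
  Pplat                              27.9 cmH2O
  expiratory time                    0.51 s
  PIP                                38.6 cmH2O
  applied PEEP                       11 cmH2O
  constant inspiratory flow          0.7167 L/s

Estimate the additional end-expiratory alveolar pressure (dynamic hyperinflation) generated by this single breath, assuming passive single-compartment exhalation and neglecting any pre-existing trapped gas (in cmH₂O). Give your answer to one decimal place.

R = (PIP − Pplat)/V̇ = (38.6 − 27.9) / 0.7167 = 10.7/0.7167 = 14.93 cmH2O·s/L.
C = Vt/(Pplat − PEEP) = 550.0 / (27.9 − 11) = 550.0/16.9 = 32.544 mL/cmH2O.
τ = R × C = 14.93 × 0.03254 L/cmH2O = 0.4858 s.
Fraction remaining = e^(−Te/τ) = e^(−0.51/0.4858) = 0.35; trapped volume = 550.0 × 0.35 = 192.5 mL.
Additional alveolar pressure from trapping ≈ V_trapped / C = 192.5 / 32.544 = 5.915 cmH2O.

5.9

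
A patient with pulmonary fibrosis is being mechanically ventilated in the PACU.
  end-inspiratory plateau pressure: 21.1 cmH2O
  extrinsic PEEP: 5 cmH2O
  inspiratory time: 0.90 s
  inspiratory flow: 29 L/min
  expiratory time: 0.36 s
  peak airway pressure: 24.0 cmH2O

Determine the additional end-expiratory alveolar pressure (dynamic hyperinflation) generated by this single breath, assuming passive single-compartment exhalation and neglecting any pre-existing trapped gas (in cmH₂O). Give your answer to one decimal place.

1.7

Flow: 29 L/min ÷ 60 = 0.4833 L/s.
Vt = flow × Ti = 0.4833 L/s × 0.90 s × 1000 mL/L = 434.97 mL.
R = (PIP − Pplat)/V̇ = (24.0 − 21.1) / 0.4833 = 2.9/0.4833 = 6.0 cmH2O·s/L.
C = Vt/(Pplat − PEEP) = 434.97 / (21.1 − 5) = 434.97/16.1 = 27.017 mL/cmH2O.
τ = R × C = 6.0 × 0.02702 L/cmH2O = 0.1621 s.
Fraction remaining = e^(−Te/τ) = e^(−0.36/0.1621) = 0.1085; trapped volume = 434.97 × 0.1085 = 47.194 mL.
Additional alveolar pressure from trapping ≈ V_trapped / C = 47.194 / 27.017 = 1.747 cmH2O.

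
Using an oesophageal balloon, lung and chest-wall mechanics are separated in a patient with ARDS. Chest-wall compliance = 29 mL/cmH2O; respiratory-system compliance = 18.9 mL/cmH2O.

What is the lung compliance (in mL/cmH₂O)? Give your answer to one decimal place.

54.3

1/CL = 1/Crs − 1/Ccw.
1/CL = 1/18.9 − 1/29 = 0.01843.
CL = 54.259 mL/cmH2O.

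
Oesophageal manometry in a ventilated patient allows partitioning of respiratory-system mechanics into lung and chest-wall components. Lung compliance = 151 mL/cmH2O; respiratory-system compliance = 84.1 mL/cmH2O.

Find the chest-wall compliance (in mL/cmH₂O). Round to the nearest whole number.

1/Ccw = 1/Crs − 1/CL.
1/Ccw = 1/84.1 − 1/151 = 0.005268.
Ccw = 189.83 mL/cmH2O.

190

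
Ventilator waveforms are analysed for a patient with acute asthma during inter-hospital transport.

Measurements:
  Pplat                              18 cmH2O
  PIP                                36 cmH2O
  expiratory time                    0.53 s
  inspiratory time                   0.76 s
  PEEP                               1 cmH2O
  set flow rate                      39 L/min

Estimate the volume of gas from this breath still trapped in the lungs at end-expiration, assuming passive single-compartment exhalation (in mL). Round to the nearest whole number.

256

Flow: 39 L/min ÷ 60 = 0.65 L/s.
Vt = flow × Ti = 0.65 L/s × 0.76 s × 1000 mL/L = 494.0 mL.
R = (PIP − Pplat)/V̇ = (36 − 18) / 0.65 = 18.0/0.65 = 27.692 cmH2O·s/L.
C = Vt/(Pplat − PEEP) = 494.0 / (18 − 1) = 494.0/17.0 = 29.059 mL/cmH2O.
τ = R × C = 27.692 × 0.02906 L/cmH2O = 0.8047 s.
Fraction remaining = e^(−Te/τ) = e^(−0.53/0.8047) = 0.5176.
Trapped volume = 494.0 × 0.5176 = 255.69 mL.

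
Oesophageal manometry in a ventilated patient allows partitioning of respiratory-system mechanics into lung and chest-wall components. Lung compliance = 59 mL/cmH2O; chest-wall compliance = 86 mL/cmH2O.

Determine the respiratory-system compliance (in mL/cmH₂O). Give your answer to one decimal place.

Lung and chest wall are elastances in series: 1/Crs = 1/CL + 1/Ccw.
1/Crs = 1/59 + 1/86 = 0.02858.
Crs = 34.99 mL/cmH2O.

35.0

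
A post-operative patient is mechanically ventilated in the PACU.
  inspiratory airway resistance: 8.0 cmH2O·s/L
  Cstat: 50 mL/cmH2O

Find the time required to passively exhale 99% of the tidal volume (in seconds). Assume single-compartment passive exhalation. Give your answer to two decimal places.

τ = R × C = 8.0 × 50 mL/cmH2O = 8.0 × 0.050 L/cmH2O = 0.4 s.
Exhaled fraction f = 1 − e^(−t/τ) → t = −τ·ln(1 − f) = −0.4·ln(0.01) = 1.842 s.

1.84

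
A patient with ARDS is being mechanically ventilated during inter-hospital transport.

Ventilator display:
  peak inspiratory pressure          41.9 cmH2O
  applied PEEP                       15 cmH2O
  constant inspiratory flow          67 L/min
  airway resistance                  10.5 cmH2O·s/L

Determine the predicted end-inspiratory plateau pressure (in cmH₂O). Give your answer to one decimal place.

30.2

Flow: 67 L/min ÷ 60 = 1.1167 L/s.
Pplat = PIP − Raw × flow = 41.9 − 10.5 × 1.1167 = 41.9 − 11.725 = 30.175 cmH2O.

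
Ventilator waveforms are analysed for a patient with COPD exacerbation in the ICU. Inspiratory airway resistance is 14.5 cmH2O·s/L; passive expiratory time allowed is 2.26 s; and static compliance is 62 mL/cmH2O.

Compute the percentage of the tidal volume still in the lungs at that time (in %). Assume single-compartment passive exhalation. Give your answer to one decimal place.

τ = R × C = 14.5 × 62 mL/cmH2O = 14.5 × 0.062 L/cmH2O = 0.899 s.
Passive exhalation: V(t)/V₀ = e^(−t/τ) = e^(−2.26/0.899) = 0.08095.
Fraction remaining = 0.08095 → 8.095%.

8.1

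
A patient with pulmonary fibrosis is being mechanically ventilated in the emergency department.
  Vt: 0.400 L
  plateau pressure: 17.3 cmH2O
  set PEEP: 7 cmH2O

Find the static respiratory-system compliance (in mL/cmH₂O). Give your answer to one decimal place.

Cstat = Vt / (Pplat − PEEP) = 400 / (17.3 − 7) = 400 / 10.3 = 38.835 mL/cmH2O.

38.8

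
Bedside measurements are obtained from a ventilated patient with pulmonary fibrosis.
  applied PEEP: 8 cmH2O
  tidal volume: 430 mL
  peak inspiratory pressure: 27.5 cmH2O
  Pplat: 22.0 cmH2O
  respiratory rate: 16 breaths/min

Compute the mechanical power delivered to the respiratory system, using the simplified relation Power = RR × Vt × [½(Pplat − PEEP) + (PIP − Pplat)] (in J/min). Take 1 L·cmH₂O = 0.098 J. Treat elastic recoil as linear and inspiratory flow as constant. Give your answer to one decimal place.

Per-breath work = Vt × [½(Pplat−PEEP) + (PIP−Pplat)] = 0.430 × [0.5×14.0 + 5.5] = 0.430 × 12.5 = 5.375 L·cmH2O.
Power = 16 × 5.375 = 86.0 L·cmH2O/min.
× 0.098 J/(L·cmH2O) → 8.428 J/min.

8.4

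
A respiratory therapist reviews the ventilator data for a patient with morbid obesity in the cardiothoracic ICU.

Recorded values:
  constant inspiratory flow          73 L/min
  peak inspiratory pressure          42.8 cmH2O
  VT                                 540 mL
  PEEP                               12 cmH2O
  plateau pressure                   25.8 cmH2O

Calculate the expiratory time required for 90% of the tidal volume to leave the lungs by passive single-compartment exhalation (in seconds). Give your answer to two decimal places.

Flow: 73 L/min ÷ 60 = 1.2167 L/s.
R = (PIP − Pplat)/V̇ = (42.8 − 25.8) / 1.2167 = 17.0/1.2167 = 13.972 cmH2O·s/L.
C = Vt/(Pplat − PEEP) = 540.0 / (25.8 − 12) = 540.0/13.8 = 39.13 mL/cmH2O.
τ = R × C = 13.972 × 0.03913 L/cmH2O = 0.5467 s.
t = −τ·ln(1 − 0.90) = −0.5467·ln(0.1) = 1.259 s.

1.26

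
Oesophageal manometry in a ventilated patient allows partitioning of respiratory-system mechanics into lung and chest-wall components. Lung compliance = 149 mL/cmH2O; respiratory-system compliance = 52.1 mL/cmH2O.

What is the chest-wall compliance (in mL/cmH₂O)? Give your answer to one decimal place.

80.1

1/Ccw = 1/Crs − 1/CL.
1/Ccw = 1/52.1 − 1/149 = 0.01248.
Ccw = 80.128 mL/cmH2O.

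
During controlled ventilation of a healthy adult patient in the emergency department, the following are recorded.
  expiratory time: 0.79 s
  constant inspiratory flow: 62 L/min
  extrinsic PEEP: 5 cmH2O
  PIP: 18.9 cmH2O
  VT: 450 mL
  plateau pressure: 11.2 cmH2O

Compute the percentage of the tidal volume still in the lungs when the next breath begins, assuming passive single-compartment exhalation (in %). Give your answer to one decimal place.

23.2

Flow: 62 L/min ÷ 60 = 1.0333 L/s.
R = (PIP − Pplat)/V̇ = (18.9 − 11.2) / 1.0333 = 7.7/1.0333 = 7.452 cmH2O·s/L.
C = Vt/(Pplat − PEEP) = 450.0 / (11.2 − 5) = 450.0/6.2 = 72.581 mL/cmH2O.
τ = R × C = 7.452 × 0.07258 L/cmH2O = 0.5409 s.
Fraction remaining at end-expiration = e^(−Te/τ) = e^(−0.79/0.5409) = 0.2321 → 23.21%.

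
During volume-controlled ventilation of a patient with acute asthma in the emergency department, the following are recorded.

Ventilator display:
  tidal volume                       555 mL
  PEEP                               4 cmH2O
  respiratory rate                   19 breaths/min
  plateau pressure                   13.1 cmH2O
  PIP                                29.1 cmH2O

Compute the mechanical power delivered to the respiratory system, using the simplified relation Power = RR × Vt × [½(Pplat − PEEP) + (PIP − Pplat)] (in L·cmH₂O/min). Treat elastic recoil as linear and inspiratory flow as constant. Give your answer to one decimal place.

Per-breath work = Vt × [½(Pplat−PEEP) + (PIP−Pplat)] = 0.555 × [0.5×9.1 + 16.0] = 0.555 × 20.55 = 11.405 L·cmH2O.
Power = 19 × 11.405 = 216.7 L·cmH2O/min.

216.7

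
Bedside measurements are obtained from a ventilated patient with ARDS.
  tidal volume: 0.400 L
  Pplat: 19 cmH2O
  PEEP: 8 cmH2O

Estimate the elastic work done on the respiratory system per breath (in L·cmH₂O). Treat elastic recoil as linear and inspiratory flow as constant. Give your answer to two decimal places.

2.20

Elastic work ≈ ½ × (Pplat − PEEP) × Vt = 0.5 × (19 − 8) × 0.400 L = 0.5 × 11.0 × 0.400 = 2.2 L·cmH2O.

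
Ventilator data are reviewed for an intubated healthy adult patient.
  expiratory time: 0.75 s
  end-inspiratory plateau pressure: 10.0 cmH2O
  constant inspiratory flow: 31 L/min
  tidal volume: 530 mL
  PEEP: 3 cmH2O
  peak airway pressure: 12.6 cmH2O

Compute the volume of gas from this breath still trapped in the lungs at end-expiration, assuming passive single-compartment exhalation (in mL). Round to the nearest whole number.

Flow: 31 L/min ÷ 60 = 0.5167 L/s.
R = (PIP − Pplat)/V̇ = (12.6 − 10.0) / 0.5167 = 2.6/0.5167 = 5.032 cmH2O·s/L.
C = Vt/(Pplat − PEEP) = 530.0 / (10.0 − 3) = 530.0/7.0 = 75.714 mL/cmH2O.
τ = R × C = 5.032 × 0.07571 L/cmH2O = 0.381 s.
Fraction remaining = e^(−Te/τ) = e^(−0.75/0.381) = 0.1397.
Trapped volume = 530.0 × 0.1397 = 74.041 mL.

74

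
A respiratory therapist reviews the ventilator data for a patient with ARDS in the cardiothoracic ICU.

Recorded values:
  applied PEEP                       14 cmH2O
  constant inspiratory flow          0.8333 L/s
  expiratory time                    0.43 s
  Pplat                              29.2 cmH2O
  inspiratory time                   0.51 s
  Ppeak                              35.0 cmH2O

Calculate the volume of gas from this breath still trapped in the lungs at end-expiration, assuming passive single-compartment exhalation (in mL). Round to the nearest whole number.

Vt = flow × Ti = 0.8333 L/s × 0.51 s × 1000 mL/L = 424.98 mL.
R = (PIP − Pplat)/V̇ = (35.0 − 29.2) / 0.8333 = 5.8/0.8333 = 6.96 cmH2O·s/L.
C = Vt/(Pplat − PEEP) = 424.98 / (29.2 − 14) = 424.98/15.2 = 27.959 mL/cmH2O.
τ = R × C = 6.96 × 0.02796 L/cmH2O = 0.1946 s.
Fraction remaining = e^(−Te/τ) = e^(−0.43/0.1946) = 0.1097.
Trapped volume = 424.98 × 0.1097 = 46.62 mL.

47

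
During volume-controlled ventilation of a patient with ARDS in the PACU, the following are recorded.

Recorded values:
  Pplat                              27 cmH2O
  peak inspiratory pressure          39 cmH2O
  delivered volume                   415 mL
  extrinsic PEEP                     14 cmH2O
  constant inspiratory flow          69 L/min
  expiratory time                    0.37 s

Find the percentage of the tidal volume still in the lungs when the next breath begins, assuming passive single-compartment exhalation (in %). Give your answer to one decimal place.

Flow: 69 L/min ÷ 60 = 1.15 L/s.
R = (PIP − Pplat)/V̇ = (39 − 27) / 1.15 = 12.0/1.15 = 10.435 cmH2O·s/L.
C = Vt/(Pplat − PEEP) = 415.0 / (27 − 14) = 415.0/13.0 = 31.923 mL/cmH2O.
τ = R × C = 10.435 × 0.03192 L/cmH2O = 0.3331 s.
Fraction remaining at end-expiration = e^(−Te/τ) = e^(−0.37/0.3331) = 0.3293 → 32.93%.

32.9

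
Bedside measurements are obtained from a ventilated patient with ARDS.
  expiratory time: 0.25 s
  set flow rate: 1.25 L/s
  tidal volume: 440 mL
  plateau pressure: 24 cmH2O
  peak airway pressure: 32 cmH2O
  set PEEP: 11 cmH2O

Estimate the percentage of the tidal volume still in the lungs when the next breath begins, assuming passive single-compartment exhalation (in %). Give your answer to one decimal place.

R = (PIP − Pplat)/V̇ = (32 − 24) / 1.25 = 8.0/1.25 = 6.4 cmH2O·s/L.
C = Vt/(Pplat − PEEP) = 440.0 / (24 − 11) = 440.0/13.0 = 33.846 mL/cmH2O.
τ = R × C = 6.4 × 0.03385 L/cmH2O = 0.2166 s.
Fraction remaining at end-expiration = e^(−Te/τ) = e^(−0.25/0.2166) = 0.3153 → 31.53%.

31.5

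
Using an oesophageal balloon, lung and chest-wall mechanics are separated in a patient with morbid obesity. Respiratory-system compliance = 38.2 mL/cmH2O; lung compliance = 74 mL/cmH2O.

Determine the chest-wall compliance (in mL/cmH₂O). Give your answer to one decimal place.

1/Ccw = 1/Crs − 1/CL.
1/Ccw = 1/38.2 − 1/74 = 0.01266.
Ccw = 78.989 mL/cmH2O.

79.0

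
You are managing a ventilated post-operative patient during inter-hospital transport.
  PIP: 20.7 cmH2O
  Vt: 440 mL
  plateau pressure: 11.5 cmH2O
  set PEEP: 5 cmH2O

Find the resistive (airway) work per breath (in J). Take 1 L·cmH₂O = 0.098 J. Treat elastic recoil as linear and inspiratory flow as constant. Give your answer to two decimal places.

With constant inspiratory flow the resistive pressure is constant at PIP − Pplat = 20.7 − 11.5 = 9.2 cmH2O, so resistive work = 9.2 × 0.440 = 4.048 L·cmH2O.
× 0.098 J/(L·cmH2O) → 0.3967 J.

0.40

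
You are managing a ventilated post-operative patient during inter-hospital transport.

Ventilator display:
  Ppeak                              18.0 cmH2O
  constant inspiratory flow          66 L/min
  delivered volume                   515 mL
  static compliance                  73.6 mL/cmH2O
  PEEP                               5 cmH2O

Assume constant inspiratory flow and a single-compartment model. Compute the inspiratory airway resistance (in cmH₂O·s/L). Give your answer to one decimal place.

5.5

Flow: 66 L/min ÷ 60 = 1.1 L/s.
Equation of motion (constant flow): PIP = Vt/C + R·V̇ + PEEP.
R·V̇ = PIP − Vt/C − PEEP = 18.0 − 515/73.6 − 5 = 18.0 − 6.997 − 5 = 6.003 cmH2O.
R = 6.003 / 1.1 = 5.457 cmH2O·s/L.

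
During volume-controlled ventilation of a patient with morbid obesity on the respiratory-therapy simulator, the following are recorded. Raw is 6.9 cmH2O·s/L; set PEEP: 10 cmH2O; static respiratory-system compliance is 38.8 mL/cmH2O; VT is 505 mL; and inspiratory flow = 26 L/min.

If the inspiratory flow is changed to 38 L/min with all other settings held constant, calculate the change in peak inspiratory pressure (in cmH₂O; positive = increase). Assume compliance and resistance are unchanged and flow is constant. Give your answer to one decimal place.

1.4

Flow: 26 L/min ÷ 60 = 0.4333 L/s.
New flow: 38 L/min ÷ 60 = 0.6333 L/s.
PIP = Vt/C + R·V̇ + PEEP (constant-flow equation of motion).
Only the resistive term changes: ΔPIP = R × ΔV̇ = 6.9 × (0.6333 − 0.4333) = 6.9 × 0.2 = 1.38 cmH2O.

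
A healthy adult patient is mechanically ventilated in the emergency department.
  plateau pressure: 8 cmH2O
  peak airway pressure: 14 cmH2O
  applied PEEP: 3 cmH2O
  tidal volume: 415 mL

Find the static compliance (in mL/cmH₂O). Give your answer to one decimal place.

Cstat = Vt / (Pplat − PEEP) = 415 / (8 − 3) = 415 / 5.0 = 83.0 mL/cmH2O.

83.0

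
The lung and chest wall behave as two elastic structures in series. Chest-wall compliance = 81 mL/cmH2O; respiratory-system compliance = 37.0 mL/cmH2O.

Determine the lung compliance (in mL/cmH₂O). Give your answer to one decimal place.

68.1

1/CL = 1/Crs − 1/Ccw.
1/CL = 1/37.0 − 1/81 = 0.01468.
CL = 68.12 mL/cmH2O.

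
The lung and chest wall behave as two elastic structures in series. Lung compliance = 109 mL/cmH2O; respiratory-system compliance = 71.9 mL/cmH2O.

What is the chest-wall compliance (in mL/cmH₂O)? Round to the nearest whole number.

211

1/Ccw = 1/Crs − 1/CL.
1/Ccw = 1/71.9 − 1/109 = 0.004734.
Ccw = 211.24 mL/cmH2O.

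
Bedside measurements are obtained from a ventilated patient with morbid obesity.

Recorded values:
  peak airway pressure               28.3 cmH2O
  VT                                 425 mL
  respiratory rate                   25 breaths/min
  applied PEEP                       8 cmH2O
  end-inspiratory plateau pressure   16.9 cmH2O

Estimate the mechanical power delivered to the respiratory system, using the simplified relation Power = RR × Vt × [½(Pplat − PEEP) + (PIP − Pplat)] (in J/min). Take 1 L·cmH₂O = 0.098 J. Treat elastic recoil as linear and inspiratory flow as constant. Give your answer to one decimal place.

Per-breath work = Vt × [½(Pplat−PEEP) + (PIP−Pplat)] = 0.425 × [0.5×8.9 + 11.4] = 0.425 × 15.85 = 6.736 L·cmH2O.
Power = 25 × 6.736 = 168.4 L·cmH2O/min.
× 0.098 J/(L·cmH2O) → 16.503 J/min.

16.5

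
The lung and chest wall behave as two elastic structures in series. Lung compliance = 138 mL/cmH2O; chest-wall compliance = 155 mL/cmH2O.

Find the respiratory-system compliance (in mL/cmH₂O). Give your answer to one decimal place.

73.0

Lung and chest wall are elastances in series: 1/Crs = 1/CL + 1/Ccw.
1/Crs = 1/138 + 1/155 = 0.0137.
Crs = 72.993 mL/cmH2O.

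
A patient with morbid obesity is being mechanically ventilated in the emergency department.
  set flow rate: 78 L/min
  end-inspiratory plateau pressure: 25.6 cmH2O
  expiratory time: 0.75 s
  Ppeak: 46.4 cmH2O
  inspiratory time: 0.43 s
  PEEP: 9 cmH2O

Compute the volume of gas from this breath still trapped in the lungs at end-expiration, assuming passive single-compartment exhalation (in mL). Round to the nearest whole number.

139

Flow: 78 L/min ÷ 60 = 1.3 L/s.
Vt = flow × Ti = 1.3 L/s × 0.43 s × 1000 mL/L = 559.0 mL.
R = (PIP − Pplat)/V̇ = (46.4 − 25.6) / 1.3 = 20.8/1.3 = 16.0 cmH2O·s/L.
C = Vt/(Pplat − PEEP) = 559.0 / (25.6 − 9) = 559.0/16.6 = 33.675 mL/cmH2O.
τ = R × C = 16.0 × 0.03368 L/cmH2O = 0.5389 s.
Fraction remaining = e^(−Te/τ) = e^(−0.75/0.5389) = 0.2486.
Trapped volume = 559.0 × 0.2486 = 138.97 mL.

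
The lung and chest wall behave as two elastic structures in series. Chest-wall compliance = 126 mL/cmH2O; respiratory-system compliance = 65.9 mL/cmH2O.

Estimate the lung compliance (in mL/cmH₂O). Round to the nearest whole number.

1/CL = 1/Crs − 1/Ccw.
1/CL = 1/65.9 − 1/126 = 0.007238.
CL = 138.16 mL/cmH2O.

138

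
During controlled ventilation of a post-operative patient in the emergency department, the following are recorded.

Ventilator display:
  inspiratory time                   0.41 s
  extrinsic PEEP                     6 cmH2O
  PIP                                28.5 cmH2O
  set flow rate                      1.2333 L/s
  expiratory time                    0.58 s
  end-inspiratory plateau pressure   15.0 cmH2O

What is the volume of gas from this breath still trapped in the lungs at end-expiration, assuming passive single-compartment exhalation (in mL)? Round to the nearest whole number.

197

Vt = flow × Ti = 1.2333 L/s × 0.41 s × 1000 mL/L = 505.65 mL.
R = (PIP − Pplat)/V̇ = (28.5 − 15.0) / 1.2333 = 13.5/1.2333 = 10.946 cmH2O·s/L.
C = Vt/(Pplat − PEEP) = 505.65 / (15.0 − 6) = 505.65/9.0 = 56.183 mL/cmH2O.
τ = R × C = 10.946 × 0.05618 L/cmH2O = 0.6149 s.
Fraction remaining = e^(−Te/τ) = e^(−0.58/0.6149) = 0.3894.
Trapped volume = 505.65 × 0.3894 = 196.9 mL.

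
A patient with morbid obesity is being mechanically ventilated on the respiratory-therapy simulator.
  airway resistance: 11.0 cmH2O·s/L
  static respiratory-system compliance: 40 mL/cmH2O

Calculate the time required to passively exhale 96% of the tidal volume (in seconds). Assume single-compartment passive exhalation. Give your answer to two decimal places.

τ = R × C = 11.0 × 40 mL/cmH2O = 11.0 × 0.040 L/cmH2O = 0.44 s.
Exhaled fraction f = 1 − e^(−t/τ) → t = −τ·ln(1 − f) = −0.44·ln(0.04) = 1.416 s.

1.42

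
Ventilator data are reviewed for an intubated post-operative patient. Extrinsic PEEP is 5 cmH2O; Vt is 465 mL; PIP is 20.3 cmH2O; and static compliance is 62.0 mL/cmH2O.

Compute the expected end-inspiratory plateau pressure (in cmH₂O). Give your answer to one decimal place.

Pplat = PEEP + Vt / Cstat = 5 + 465 / 62.0 = 5 + 7.5 = 12.5 cmH2O.

12.5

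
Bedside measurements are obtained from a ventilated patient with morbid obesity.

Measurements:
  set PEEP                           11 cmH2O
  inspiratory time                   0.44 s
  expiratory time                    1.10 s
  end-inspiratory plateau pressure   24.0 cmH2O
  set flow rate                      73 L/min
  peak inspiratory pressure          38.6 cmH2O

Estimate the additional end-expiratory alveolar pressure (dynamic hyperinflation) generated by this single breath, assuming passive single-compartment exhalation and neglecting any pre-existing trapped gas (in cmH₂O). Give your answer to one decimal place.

1.4

Flow: 73 L/min ÷ 60 = 1.2167 L/s.
Vt = flow × Ti = 1.2167 L/s × 0.44 s × 1000 mL/L = 535.35 mL.
R = (PIP − Pplat)/V̇ = (38.6 − 24.0) / 1.2167 = 14.6/1.2167 = 12.0 cmH2O·s/L.
C = Vt/(Pplat − PEEP) = 535.35 / (24.0 − 11) = 535.35/13.0 = 41.181 mL/cmH2O.
τ = R × C = 12.0 × 0.04118 L/cmH2O = 0.4942 s.
Fraction remaining = e^(−Te/τ) = e^(−1.10/0.4942) = 0.108; trapped volume = 535.35 × 0.108 = 57.818 mL.
Additional alveolar pressure from trapping ≈ V_trapped / C = 57.818 / 41.181 = 1.404 cmH2O.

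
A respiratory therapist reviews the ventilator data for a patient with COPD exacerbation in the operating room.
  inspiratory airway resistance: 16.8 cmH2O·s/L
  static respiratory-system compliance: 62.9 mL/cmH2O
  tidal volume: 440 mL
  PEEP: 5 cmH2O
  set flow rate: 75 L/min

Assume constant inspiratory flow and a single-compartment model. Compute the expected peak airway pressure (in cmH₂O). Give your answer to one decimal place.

33.0

Flow: 75 L/min ÷ 60 = 1.25 L/s.
Equation of motion (constant flow): PIP = Vt/C + R·V̇ + PEEP.
PIP = 440/62.9 + 16.8×1.25 + 5 = 6.995 + 21.0 + 5 = 32.995 cmH2O.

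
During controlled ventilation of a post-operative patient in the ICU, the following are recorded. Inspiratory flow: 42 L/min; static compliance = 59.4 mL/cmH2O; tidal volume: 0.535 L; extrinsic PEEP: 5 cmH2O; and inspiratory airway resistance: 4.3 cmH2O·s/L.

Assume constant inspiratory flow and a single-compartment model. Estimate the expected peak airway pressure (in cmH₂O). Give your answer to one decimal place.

Flow: 42 L/min ÷ 60 = 0.7 L/s.
Equation of motion (constant flow): PIP = Vt/C + R·V̇ + PEEP.
PIP = 535/59.4 + 4.3×0.7 + 5 = 9.007 + 3.01 + 5 = 17.017 cmH2O.

17.0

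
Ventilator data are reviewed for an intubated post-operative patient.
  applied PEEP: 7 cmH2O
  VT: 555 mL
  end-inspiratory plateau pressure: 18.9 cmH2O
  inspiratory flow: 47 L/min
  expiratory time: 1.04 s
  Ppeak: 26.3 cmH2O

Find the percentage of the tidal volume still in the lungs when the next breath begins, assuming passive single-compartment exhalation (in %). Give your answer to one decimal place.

9.4

Flow: 47 L/min ÷ 60 = 0.7833 L/s.
R = (PIP − Pplat)/V̇ = (26.3 − 18.9) / 0.7833 = 7.4/0.7833 = 9.447 cmH2O·s/L.
C = Vt/(Pplat − PEEP) = 555.0 / (18.9 − 7) = 555.0/11.9 = 46.639 mL/cmH2O.
τ = R × C = 9.447 × 0.04664 L/cmH2O = 0.4406 s.
Fraction remaining at end-expiration = e^(−Te/τ) = e^(−1.04/0.4406) = 0.09438 → 9.438%.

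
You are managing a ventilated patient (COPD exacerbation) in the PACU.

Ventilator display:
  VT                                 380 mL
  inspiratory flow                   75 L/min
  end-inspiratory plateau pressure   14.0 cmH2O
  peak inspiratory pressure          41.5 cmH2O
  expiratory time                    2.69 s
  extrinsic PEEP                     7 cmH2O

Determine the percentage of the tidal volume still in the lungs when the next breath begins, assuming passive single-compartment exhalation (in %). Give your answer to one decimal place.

Flow: 75 L/min ÷ 60 = 1.25 L/s.
R = (PIP − Pplat)/V̇ = (41.5 − 14.0) / 1.25 = 27.5/1.25 = 22.0 cmH2O·s/L.
C = Vt/(Pplat − PEEP) = 380.0 / (14.0 − 7) = 380.0/7.0 = 54.286 mL/cmH2O.
τ = R × C = 22.0 × 0.05429 L/cmH2O = 1.194 s.
Fraction remaining at end-expiration = e^(−Te/τ) = e^(−2.69/1.194) = 0.1051 → 10.51%.

10.5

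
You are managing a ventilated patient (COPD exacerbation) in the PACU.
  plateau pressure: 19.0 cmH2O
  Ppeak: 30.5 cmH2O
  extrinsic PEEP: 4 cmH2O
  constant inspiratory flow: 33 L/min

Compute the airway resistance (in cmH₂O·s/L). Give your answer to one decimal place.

Flow: 33 L/min ÷ 60 = 0.55 L/s.
Raw = (PIP − Pplat) / flow = (30.5 − 19.0) / 0.55 = 11.5 / 0.55 = 20.909 cmH2O·s/L.

20.9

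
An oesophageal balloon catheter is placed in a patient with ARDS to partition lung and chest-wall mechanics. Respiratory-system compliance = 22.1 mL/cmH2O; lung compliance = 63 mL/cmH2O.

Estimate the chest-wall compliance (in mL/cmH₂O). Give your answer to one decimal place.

34.0

1/Ccw = 1/Crs − 1/CL.
1/Ccw = 1/22.1 − 1/63 = 0.02938.
Ccw = 34.037 mL/cmH2O.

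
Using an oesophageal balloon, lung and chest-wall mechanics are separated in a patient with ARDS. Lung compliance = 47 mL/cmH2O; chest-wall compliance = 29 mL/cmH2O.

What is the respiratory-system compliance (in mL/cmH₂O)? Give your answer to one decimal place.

17.9

Lung and chest wall are elastances in series: 1/Crs = 1/CL + 1/Ccw.
1/Crs = 1/47 + 1/29 = 0.05576.
Crs = 17.934 mL/cmH2O.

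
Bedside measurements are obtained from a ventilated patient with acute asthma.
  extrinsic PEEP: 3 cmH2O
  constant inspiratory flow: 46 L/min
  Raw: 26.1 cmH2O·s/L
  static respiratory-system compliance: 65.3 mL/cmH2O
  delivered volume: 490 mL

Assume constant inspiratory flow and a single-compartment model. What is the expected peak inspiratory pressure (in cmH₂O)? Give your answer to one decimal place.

Flow: 46 L/min ÷ 60 = 0.7667 L/s.
Equation of motion (constant flow): PIP = Vt/C + R·V̇ + PEEP.
PIP = 490/65.3 + 26.1×0.7667 + 3 = 7.504 + 20.011 + 3 = 30.515 cmH2O.

30.5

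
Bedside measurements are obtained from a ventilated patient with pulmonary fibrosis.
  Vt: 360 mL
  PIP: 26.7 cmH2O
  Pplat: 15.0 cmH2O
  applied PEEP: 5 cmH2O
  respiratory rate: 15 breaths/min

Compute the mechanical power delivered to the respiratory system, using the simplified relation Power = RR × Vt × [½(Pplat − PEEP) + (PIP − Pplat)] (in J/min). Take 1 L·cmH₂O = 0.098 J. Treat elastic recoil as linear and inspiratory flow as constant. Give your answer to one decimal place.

8.8

Per-breath work = Vt × [½(Pplat−PEEP) + (PIP−Pplat)] = 0.360 × [0.5×10.0 + 11.7] = 0.360 × 16.7 = 6.012 L·cmH2O.
Power = 15 × 6.012 = 90.18 L·cmH2O/min.
× 0.098 J/(L·cmH2O) → 8.838 J/min.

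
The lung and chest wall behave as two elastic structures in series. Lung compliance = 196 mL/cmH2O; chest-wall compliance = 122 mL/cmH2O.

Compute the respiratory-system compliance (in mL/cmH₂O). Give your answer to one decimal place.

75.2

Lung and chest wall are elastances in series: 1/Crs = 1/CL + 1/Ccw.
1/Crs = 1/196 + 1/122 = 0.0133.
Crs = 75.188 mL/cmH2O.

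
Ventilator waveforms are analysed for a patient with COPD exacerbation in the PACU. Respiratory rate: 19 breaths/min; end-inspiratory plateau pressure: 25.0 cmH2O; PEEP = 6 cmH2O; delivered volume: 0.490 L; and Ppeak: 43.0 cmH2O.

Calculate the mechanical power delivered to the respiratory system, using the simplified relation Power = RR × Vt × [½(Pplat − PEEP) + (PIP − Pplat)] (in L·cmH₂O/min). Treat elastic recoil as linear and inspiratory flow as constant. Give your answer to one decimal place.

256.0

Per-breath work = Vt × [½(Pplat−PEEP) + (PIP−Pplat)] = 0.490 × [0.5×19.0 + 18.0] = 0.490 × 27.5 = 13.475 L·cmH2O.
Power = 19 × 13.475 = 256.03 L·cmH2O/min.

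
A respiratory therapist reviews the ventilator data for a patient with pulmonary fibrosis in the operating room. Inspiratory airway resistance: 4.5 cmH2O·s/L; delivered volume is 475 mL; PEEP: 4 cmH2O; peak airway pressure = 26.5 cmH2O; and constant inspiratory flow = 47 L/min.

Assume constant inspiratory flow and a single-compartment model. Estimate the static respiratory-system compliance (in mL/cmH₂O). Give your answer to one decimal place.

25.0

Flow: 47 L/min ÷ 60 = 0.7833 L/s.
Equation of motion (constant flow): PIP = Vt/C + R·V̇ + PEEP.
Vt/C = PIP − R·V̇ − PEEP = 26.5 − 4.5×0.7833 − 4 = 26.5 − 3.525 − 4 = 18.975 cmH2O.
C = Vt / 18.975 = 475 / 18.975 = 25.033 mL/cmH2O.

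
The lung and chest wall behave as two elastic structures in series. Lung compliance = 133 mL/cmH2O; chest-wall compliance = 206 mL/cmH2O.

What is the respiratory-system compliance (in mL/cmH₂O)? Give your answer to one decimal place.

80.8

Lung and chest wall are elastances in series: 1/Crs = 1/CL + 1/Ccw.
1/Crs = 1/133 + 1/206 = 0.01237.
Crs = 80.841 mL/cmH2O.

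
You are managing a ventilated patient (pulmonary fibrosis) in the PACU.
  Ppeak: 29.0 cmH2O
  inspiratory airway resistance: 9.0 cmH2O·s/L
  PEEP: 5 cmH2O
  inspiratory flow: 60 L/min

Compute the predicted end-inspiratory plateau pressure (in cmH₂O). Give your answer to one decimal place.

Flow: 60 L/min ÷ 60 = 1 L/s.
Pplat = PIP − Raw × flow = 29.0 − 9.0 × 1 = 29.0 − 9.0 = 20.0 cmH2O.

20.0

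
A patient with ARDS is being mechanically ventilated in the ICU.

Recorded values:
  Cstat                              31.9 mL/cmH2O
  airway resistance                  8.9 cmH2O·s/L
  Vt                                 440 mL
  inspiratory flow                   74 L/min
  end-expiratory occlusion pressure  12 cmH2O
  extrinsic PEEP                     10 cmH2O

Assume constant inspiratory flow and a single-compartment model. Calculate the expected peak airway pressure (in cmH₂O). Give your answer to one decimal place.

Flow: 74 L/min ÷ 60 = 1.2333 L/s.
Total PEEP = 12 cmH2O (set 10 + intrinsic 2); this is the baseline alveolar pressure.
Equation of motion (constant flow): PIP = Vt/C + R·V̇ + PEEP.
PIP = 440/31.9 + 8.9×1.2333 + 12 = 13.793 + 10.976 + 12 = 36.769 cmH2O.

36.8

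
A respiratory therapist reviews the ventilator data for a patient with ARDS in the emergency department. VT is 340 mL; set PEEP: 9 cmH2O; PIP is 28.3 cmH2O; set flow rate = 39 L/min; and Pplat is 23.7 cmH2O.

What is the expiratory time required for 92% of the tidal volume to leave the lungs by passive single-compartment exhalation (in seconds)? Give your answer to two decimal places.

Flow: 39 L/min ÷ 60 = 0.65 L/s.
R = (PIP − Pplat)/V̇ = (28.3 − 23.7) / 0.65 = 4.6/0.65 = 7.077 cmH2O·s/L.
C = Vt/(Pplat − PEEP) = 340.0 / (23.7 − 9) = 340.0/14.7 = 23.129 mL/cmH2O.
τ = R × C = 7.077 × 0.02313 L/cmH2O = 0.1637 s.
t = −τ·ln(1 − 0.92) = −0.1637·ln(0.08) = 0.4135 s.

0.41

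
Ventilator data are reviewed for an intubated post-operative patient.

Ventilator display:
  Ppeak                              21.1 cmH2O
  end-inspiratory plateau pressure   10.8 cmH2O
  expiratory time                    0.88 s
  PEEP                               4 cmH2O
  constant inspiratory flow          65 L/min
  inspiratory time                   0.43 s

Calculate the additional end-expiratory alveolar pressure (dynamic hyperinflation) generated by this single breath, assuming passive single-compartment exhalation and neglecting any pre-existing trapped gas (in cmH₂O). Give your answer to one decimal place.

Flow: 65 L/min ÷ 60 = 1.0833 L/s.
Vt = flow × Ti = 1.0833 L/s × 0.43 s × 1000 mL/L = 465.82 mL.
R = (PIP − Pplat)/V̇ = (21.1 − 10.8) / 1.0833 = 10.3/1.0833 = 9.508 cmH2O·s/L.
C = Vt/(Pplat − PEEP) = 465.82 / (10.8 − 4) = 465.82/6.8 = 68.503 mL/cmH2O.
τ = R × C = 9.508 × 0.0685 L/cmH2O = 0.6513 s.
Fraction remaining = e^(−Te/τ) = e^(−0.88/0.6513) = 0.2589; trapped volume = 465.82 × 0.2589 = 120.6 mL.
Additional alveolar pressure from trapping ≈ V_trapped / C = 120.6 / 68.503 = 1.761 cmH2O.

1.8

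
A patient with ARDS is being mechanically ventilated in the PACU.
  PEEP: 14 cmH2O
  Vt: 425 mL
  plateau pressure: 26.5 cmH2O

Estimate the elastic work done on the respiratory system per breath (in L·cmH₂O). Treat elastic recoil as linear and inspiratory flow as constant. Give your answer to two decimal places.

2.66

Elastic work ≈ ½ × (Pplat − PEEP) × Vt = 0.5 × (26.5 − 14) × 0.425 L = 0.5 × 12.5 × 0.425 = 2.656 L·cmH2O.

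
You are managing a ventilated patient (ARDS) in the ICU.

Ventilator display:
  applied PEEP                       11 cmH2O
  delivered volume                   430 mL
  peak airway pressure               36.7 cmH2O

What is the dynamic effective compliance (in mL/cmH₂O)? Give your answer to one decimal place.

Dynamic compliance = Vt / (PIP − PEEP) = 430 / (36.7 − 11) = 430 / 25.7 = 16.732 mL/cmH2O.

16.7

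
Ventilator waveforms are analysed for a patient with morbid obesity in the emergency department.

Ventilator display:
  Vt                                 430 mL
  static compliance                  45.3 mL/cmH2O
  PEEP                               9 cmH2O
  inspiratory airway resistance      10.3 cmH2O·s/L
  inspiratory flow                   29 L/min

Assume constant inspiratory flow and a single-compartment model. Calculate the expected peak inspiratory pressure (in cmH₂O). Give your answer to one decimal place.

23.5

Flow: 29 L/min ÷ 60 = 0.4833 L/s.
Equation of motion (constant flow): PIP = Vt/C + R·V̇ + PEEP.
PIP = 430/45.3 + 10.3×0.4833 + 9 = 9.492 + 4.978 + 9 = 23.47 cmH2O.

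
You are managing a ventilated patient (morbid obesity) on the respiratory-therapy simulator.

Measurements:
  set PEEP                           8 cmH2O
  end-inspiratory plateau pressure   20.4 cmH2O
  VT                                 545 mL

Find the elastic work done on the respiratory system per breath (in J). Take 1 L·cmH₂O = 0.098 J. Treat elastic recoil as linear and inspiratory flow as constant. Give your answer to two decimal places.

0.33

Elastic work ≈ ½ × (Pplat − PEEP) × Vt = 0.5 × (20.4 − 8) × 0.545 L = 0.5 × 12.4 × 0.545 = 3.379 L·cmH2O.
× 0.098 J/(L·cmH2O) → 0.3311 J.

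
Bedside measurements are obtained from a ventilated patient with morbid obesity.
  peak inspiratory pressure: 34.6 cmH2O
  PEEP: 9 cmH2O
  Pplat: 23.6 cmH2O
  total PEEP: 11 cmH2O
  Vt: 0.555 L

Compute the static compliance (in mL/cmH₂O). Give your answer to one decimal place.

44.0

End-expiratory occlusion gives total PEEP = 11 cmH2O (intrinsic PEEP = 11 − 9 = 2). Use total PEEP for the elastic gradient.
Cstat = Vt / (Pplat − PEEPtotal) = 555 / (23.6 − 11) = 555 / 12.6 = 44.048 mL/cmH2O.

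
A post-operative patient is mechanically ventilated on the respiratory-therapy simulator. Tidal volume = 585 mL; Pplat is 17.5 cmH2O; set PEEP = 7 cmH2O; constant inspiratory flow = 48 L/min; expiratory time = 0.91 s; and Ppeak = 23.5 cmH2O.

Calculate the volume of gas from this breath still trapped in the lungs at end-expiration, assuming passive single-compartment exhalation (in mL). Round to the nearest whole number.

Flow: 48 L/min ÷ 60 = 0.8 L/s.
R = (PIP − Pplat)/V̇ = (23.5 − 17.5) / 0.8 = 6.0/0.8 = 7.5 cmH2O·s/L.
C = Vt/(Pplat − PEEP) = 585.0 / (17.5 − 7) = 585.0/10.5 = 55.714 mL/cmH2O.
τ = R × C = 7.5 × 0.05571 L/cmH2O = 0.4178 s.
Fraction remaining = e^(−Te/τ) = e^(−0.91/0.4178) = 0.1133.
Trapped volume = 585.0 × 0.1133 = 66.281 mL.

66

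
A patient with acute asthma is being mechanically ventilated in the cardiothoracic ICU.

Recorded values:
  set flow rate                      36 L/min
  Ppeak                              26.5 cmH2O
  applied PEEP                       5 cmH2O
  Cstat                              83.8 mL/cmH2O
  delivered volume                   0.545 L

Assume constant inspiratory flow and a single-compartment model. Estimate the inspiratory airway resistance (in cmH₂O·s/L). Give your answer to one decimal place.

25.0

Flow: 36 L/min ÷ 60 = 0.6 L/s.
Equation of motion (constant flow): PIP = Vt/C + R·V̇ + PEEP.
R·V̇ = PIP − Vt/C − PEEP = 26.5 − 545/83.8 − 5 = 26.5 − 6.504 − 5 = 14.996 cmH2O.
R = 14.996 / 0.6 = 24.993 cmH2O·s/L.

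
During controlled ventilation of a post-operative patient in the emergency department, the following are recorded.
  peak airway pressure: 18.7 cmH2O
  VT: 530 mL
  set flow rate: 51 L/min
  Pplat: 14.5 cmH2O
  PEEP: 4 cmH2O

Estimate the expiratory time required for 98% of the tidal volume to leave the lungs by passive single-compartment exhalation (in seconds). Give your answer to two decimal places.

Flow: 51 L/min ÷ 60 = 0.85 L/s.
R = (PIP − Pplat)/V̇ = (18.7 − 14.5) / 0.85 = 4.2/0.85 = 4.941 cmH2O·s/L.
C = Vt/(Pplat − PEEP) = 530.0 / (14.5 − 4) = 530.0/10.5 = 50.476 mL/cmH2O.
τ = R × C = 4.941 × 0.05048 L/cmH2O = 0.2494 s.
t = −τ·ln(1 − 0.98) = −0.2494·ln(0.02) = 0.9757 s.

0.98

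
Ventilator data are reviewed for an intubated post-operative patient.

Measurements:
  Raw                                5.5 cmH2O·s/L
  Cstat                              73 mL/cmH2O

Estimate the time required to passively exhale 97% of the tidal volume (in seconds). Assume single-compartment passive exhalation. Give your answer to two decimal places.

τ = R × C = 5.5 × 73 mL/cmH2O = 5.5 × 0.073 L/cmH2O = 0.4015 s.
Exhaled fraction f = 1 − e^(−t/τ) → t = −τ·ln(1 − f) = −0.4015·ln(0.03) = 1.408 s.

1.41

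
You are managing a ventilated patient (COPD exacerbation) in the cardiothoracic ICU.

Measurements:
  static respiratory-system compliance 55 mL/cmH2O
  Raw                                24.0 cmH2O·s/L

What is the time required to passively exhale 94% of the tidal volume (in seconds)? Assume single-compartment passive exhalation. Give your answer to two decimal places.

3.71

τ = R × C = 24.0 × 55 mL/cmH2O = 24.0 × 0.055 L/cmH2O = 1.32 s.
Exhaled fraction f = 1 − e^(−t/τ) → t = −τ·ln(1 − f) = −1.32·ln(0.06) = 3.714 s.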